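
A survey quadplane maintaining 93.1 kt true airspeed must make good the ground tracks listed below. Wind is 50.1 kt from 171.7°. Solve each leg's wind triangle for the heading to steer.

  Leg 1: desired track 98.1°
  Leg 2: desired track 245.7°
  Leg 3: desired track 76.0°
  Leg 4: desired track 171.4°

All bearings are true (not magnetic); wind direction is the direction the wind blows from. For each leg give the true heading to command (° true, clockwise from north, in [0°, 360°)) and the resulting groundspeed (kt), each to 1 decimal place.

Leg 1: desired track 98.1°; wind correction +31.1° → command heading 129.2°, groundspeed 65.6 kt
Leg 2: desired track 245.7°; wind correction -31.2° → command heading 214.5°, groundspeed 65.9 kt
Leg 3: desired track 76.0°; wind correction +32.4° → command heading 108.4°, groundspeed 83.6 kt
Leg 4: desired track 171.4°; wind correction +0.2° → command heading 171.6°, groundspeed 43.0 kt

Leg 1: heading=129.2°, groundspeed=65.6 kt
Leg 2: heading=214.5°, groundspeed=65.9 kt
Leg 3: heading=108.4°, groundspeed=83.6 kt
Leg 4: heading=171.6°, groundspeed=43.0 kt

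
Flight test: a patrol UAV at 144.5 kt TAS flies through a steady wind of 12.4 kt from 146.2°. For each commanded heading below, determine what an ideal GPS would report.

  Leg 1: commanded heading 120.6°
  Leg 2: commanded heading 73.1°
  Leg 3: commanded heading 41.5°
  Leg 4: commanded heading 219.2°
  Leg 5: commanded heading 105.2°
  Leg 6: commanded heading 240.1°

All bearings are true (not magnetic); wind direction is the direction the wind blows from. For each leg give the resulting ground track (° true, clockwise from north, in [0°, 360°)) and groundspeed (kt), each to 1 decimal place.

Leg 1: track=118.3°, groundspeed=133.4 kt
Leg 2: track=68.3°, groundspeed=141.4 kt
Leg 3: track=36.9°, groundspeed=148.1 kt
Leg 4: track=224.0°, groundspeed=141.4 kt
Leg 5: track=101.8°, groundspeed=135.4 kt
Leg 6: track=245.0°, groundspeed=145.9 kt

Leg 1: heading 120.6°; drift -2.3° → track 118.3°, groundspeed 133.4 kt
Leg 2: heading 73.1°; drift -4.8° → track 68.3°, groundspeed 141.4 kt
Leg 3: heading 41.5°; drift -4.6° → track 36.9°, groundspeed 148.1 kt
Leg 4: heading 219.2°; drift +4.8° → track 224.0°, groundspeed 141.4 kt
Leg 5: heading 105.2°; drift -3.4° → track 101.8°, groundspeed 135.4 kt
Leg 6: heading 240.1°; drift +4.9° → track 245.0°, groundspeed 145.9 kt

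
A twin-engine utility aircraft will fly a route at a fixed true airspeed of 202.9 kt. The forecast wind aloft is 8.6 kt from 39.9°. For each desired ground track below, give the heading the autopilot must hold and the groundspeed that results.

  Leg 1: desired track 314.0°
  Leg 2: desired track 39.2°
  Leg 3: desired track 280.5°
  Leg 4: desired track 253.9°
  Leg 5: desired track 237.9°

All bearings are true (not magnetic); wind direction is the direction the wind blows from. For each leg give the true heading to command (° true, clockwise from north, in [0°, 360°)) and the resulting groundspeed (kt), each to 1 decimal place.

Leg 1: heading=316.4°, groundspeed=202.1 kt
Leg 2: heading=39.2°, groundspeed=194.3 kt
Leg 3: heading=282.6°, groundspeed=207.0 kt
Leg 4: heading=255.3°, groundspeed=210.0 kt
Leg 5: heading=238.7°, groundspeed=211.1 kt

Leg 1: desired track 314.0°; wind correction +2.4° → command heading 316.4°, groundspeed 202.1 kt
Leg 2: desired track 39.2°; wind correction +0.0° → command heading 39.2°, groundspeed 194.3 kt
Leg 3: desired track 280.5°; wind correction +2.1° → command heading 282.6°, groundspeed 207.0 kt
Leg 4: desired track 253.9°; wind correction +1.4° → command heading 255.3°, groundspeed 210.0 kt
Leg 5: desired track 237.9°; wind correction +0.8° → command heading 238.7°, groundspeed 211.1 kt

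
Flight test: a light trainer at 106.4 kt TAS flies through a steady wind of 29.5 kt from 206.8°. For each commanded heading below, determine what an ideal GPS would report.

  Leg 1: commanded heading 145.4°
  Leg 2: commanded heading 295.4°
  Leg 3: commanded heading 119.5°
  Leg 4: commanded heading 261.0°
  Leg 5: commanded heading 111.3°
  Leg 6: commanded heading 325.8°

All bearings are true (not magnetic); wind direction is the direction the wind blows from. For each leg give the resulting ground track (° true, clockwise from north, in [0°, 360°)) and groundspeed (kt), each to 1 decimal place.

Leg 1: track=129.7°, groundspeed=95.8 kt
Leg 2: track=311.0°, groundspeed=109.7 kt
Leg 3: track=103.8°, groundspeed=109.1 kt
Leg 4: track=276.0°, groundspeed=92.3 kt
Leg 5: track=96.3°, groundspeed=113.1 kt
Leg 6: track=337.9°, groundspeed=123.4 kt

Leg 1: heading 145.4°; drift -15.7° → track 129.7°, groundspeed 95.8 kt
Leg 2: heading 295.4°; drift +15.6° → track 311.0°, groundspeed 109.7 kt
Leg 3: heading 119.5°; drift -15.7° → track 103.8°, groundspeed 109.1 kt
Leg 4: heading 261.0°; drift +15.0° → track 276.0°, groundspeed 92.3 kt
Leg 5: heading 111.3°; drift -15.0° → track 96.3°, groundspeed 113.1 kt
Leg 6: heading 325.8°; drift +12.1° → track 337.9°, groundspeed 123.4 kt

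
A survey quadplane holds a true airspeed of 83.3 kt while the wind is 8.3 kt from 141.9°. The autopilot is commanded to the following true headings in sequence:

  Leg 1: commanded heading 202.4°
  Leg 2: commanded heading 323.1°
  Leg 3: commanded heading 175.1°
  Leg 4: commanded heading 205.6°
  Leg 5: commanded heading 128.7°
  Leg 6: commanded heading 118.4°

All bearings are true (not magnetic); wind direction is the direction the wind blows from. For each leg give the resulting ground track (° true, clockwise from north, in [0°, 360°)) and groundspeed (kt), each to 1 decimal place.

Leg 1: heading 202.4°; drift +5.2° → track 207.6°, groundspeed 79.5 kt
Leg 2: heading 323.1°; drift -0.1° → track 323.0°, groundspeed 91.6 kt
Leg 3: heading 175.1°; drift +3.4° → track 178.5°, groundspeed 76.5 kt
Leg 4: heading 205.6°; drift +5.3° → track 210.9°, groundspeed 80.0 kt
Leg 5: heading 128.7°; drift -1.4° → track 127.3°, groundspeed 75.2 kt
Leg 6: heading 118.4°; drift -2.5° → track 115.9°, groundspeed 75.8 kt

Leg 1: track=207.6°, groundspeed=79.5 kt
Leg 2: track=323.0°, groundspeed=91.6 kt
Leg 3: track=178.5°, groundspeed=76.5 kt
Leg 4: track=210.9°, groundspeed=80.0 kt
Leg 5: track=127.3°, groundspeed=75.2 kt
Leg 6: track=115.9°, groundspeed=75.8 kt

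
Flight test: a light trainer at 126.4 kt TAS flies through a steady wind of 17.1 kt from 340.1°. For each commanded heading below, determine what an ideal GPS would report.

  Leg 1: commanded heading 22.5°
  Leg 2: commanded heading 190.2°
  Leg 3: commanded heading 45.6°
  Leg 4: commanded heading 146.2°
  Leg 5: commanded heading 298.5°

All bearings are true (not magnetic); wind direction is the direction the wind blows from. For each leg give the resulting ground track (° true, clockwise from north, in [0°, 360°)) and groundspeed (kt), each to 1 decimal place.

Leg 1: heading 22.5°; drift +5.8° → track 28.3°, groundspeed 114.4 kt
Leg 2: heading 190.2°; drift -3.5° → track 186.7°, groundspeed 141.5 kt
Leg 3: heading 45.6°; drift +7.4° → track 53.0°, groundspeed 120.3 kt
Leg 4: heading 146.2°; drift +1.6° → track 147.8°, groundspeed 143.1 kt
Leg 5: heading 298.5°; drift -5.7° → track 292.8°, groundspeed 114.2 kt

Leg 1: track=28.3°, groundspeed=114.4 kt
Leg 2: track=186.7°, groundspeed=141.5 kt
Leg 3: track=53.0°, groundspeed=120.3 kt
Leg 4: track=147.8°, groundspeed=143.1 kt
Leg 5: track=292.8°, groundspeed=114.2 kt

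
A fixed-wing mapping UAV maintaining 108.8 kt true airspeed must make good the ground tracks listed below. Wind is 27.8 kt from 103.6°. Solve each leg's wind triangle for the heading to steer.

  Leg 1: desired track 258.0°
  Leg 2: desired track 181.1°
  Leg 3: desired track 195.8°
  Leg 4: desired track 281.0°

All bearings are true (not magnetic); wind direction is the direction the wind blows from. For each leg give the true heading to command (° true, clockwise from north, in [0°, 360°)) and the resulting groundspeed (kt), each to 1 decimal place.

Leg 1: desired track 258.0°; wind correction -6.3° → command heading 251.7°, groundspeed 133.2 kt
Leg 2: desired track 181.1°; wind correction -14.4° → command heading 166.7°, groundspeed 99.3 kt
Leg 3: desired track 195.8°; wind correction -14.8° → command heading 181.0°, groundspeed 106.3 kt
Leg 4: desired track 281.0°; wind correction -0.7° → command heading 280.3°, groundspeed 136.6 kt

Leg 1: heading=251.7°, groundspeed=133.2 kt
Leg 2: heading=166.7°, groundspeed=99.3 kt
Leg 3: heading=181.0°, groundspeed=106.3 kt
Leg 4: heading=280.3°, groundspeed=136.6 kt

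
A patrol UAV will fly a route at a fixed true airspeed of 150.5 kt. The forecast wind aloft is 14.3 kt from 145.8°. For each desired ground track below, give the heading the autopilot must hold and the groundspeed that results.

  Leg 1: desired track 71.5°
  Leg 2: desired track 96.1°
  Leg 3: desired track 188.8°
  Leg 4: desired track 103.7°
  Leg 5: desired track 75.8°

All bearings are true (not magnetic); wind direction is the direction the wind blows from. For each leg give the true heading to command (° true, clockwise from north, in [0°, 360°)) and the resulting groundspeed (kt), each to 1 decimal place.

Leg 1: desired track 71.5°; wind correction +5.2° → command heading 76.7°, groundspeed 146.0 kt
Leg 2: desired track 96.1°; wind correction +4.2° → command heading 100.3°, groundspeed 140.9 kt
Leg 3: desired track 188.8°; wind correction -3.7° → command heading 185.1°, groundspeed 139.7 kt
Leg 4: desired track 103.7°; wind correction +3.7° → command heading 107.4°, groundspeed 139.6 kt
Leg 5: desired track 75.8°; wind correction +5.1° → command heading 80.9°, groundspeed 145.0 kt

Leg 1: heading=76.7°, groundspeed=146.0 kt
Leg 2: heading=100.3°, groundspeed=140.9 kt
Leg 3: heading=185.1°, groundspeed=139.7 kt
Leg 4: heading=107.4°, groundspeed=139.6 kt
Leg 5: heading=80.9°, groundspeed=145.0 kt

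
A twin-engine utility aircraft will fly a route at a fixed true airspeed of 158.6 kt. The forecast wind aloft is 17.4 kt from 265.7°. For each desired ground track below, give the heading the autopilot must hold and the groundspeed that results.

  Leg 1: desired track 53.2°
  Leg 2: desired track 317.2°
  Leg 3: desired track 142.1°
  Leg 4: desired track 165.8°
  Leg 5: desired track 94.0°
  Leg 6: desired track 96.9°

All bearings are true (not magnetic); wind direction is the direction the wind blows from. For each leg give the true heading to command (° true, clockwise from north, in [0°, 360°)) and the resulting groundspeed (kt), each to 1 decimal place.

Leg 1: desired track 53.2°; wind correction -3.4° → command heading 49.8°, groundspeed 173.0 kt
Leg 2: desired track 317.2°; wind correction -4.9° → command heading 312.3°, groundspeed 147.2 kt
Leg 3: desired track 142.1°; wind correction +5.2° → command heading 147.3°, groundspeed 167.6 kt
Leg 4: desired track 165.8°; wind correction +6.2° → command heading 172.0°, groundspeed 160.7 kt
Leg 5: desired track 94.0°; wind correction +0.9° → command heading 94.9°, groundspeed 175.8 kt
Leg 6: desired track 96.9°; wind correction +1.2° → command heading 98.1°, groundspeed 175.6 kt

Leg 1: heading=49.8°, groundspeed=173.0 kt
Leg 2: heading=312.3°, groundspeed=147.2 kt
Leg 3: heading=147.3°, groundspeed=167.6 kt
Leg 4: heading=172.0°, groundspeed=160.7 kt
Leg 5: heading=94.9°, groundspeed=175.8 kt
Leg 6: heading=98.1°, groundspeed=175.6 kt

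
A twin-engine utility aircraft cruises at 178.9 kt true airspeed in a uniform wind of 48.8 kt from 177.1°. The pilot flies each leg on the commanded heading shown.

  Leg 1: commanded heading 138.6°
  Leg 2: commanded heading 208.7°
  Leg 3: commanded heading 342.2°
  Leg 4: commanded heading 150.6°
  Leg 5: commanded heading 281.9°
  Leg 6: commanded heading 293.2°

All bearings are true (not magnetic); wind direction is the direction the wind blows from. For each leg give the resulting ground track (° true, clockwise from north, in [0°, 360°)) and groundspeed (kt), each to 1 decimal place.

Leg 1: track=126.4°, groundspeed=144.0 kt
Leg 2: track=219.2°, groundspeed=139.7 kt
Leg 3: track=345.4°, groundspeed=226.4 kt
Leg 4: track=141.5°, groundspeed=137.0 kt
Leg 5: track=295.7°, groundspeed=197.1 kt
Leg 6: track=305.5°, groundspeed=205.1 kt

Leg 1: heading 138.6°; drift -12.2° → track 126.4°, groundspeed 144.0 kt
Leg 2: heading 208.7°; drift +10.5° → track 219.2°, groundspeed 139.7 kt
Leg 3: heading 342.2°; drift +3.2° → track 345.4°, groundspeed 226.4 kt
Leg 4: heading 150.6°; drift -9.1° → track 141.5°, groundspeed 137.0 kt
Leg 5: heading 281.9°; drift +13.8° → track 295.7°, groundspeed 197.1 kt
Leg 6: heading 293.2°; drift +12.3° → track 305.5°, groundspeed 205.1 kt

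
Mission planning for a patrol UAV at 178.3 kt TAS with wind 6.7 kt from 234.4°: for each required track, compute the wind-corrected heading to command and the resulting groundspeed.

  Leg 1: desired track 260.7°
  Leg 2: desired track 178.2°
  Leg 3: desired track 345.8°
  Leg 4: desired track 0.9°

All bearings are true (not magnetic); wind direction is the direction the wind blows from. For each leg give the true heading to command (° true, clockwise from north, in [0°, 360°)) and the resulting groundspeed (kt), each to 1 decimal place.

Leg 1: desired track 260.7°; wind correction -1.0° → command heading 259.7°, groundspeed 172.3 kt
Leg 2: desired track 178.2°; wind correction +1.8° → command heading 180.0°, groundspeed 174.5 kt
Leg 3: desired track 345.8°; wind correction -2.0° → command heading 343.8°, groundspeed 180.6 kt
Leg 4: desired track 0.9°; wind correction -1.7° → command heading 359.2°, groundspeed 182.2 kt

Leg 1: heading=259.7°, groundspeed=172.3 kt
Leg 2: heading=180.0°, groundspeed=174.5 kt
Leg 3: heading=343.8°, groundspeed=180.6 kt
Leg 4: heading=359.2°, groundspeed=182.2 kt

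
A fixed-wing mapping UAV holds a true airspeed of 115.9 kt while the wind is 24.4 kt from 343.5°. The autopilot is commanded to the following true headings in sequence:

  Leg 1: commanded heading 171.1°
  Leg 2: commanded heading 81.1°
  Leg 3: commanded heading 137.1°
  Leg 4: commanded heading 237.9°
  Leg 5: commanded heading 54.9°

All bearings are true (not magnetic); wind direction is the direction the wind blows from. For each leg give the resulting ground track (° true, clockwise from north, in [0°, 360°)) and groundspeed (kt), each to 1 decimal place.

Leg 1: track=169.8°, groundspeed=140.1 kt
Leg 2: track=92.6°, groundspeed=121.6 kt
Leg 3: track=141.6°, groundspeed=138.2 kt
Leg 4: track=227.0°, groundspeed=124.7 kt
Leg 5: track=67.0°, groundspeed=110.6 kt

Leg 1: heading 171.1°; drift -1.3° → track 169.8°, groundspeed 140.1 kt
Leg 2: heading 81.1°; drift +11.5° → track 92.6°, groundspeed 121.6 kt
Leg 3: heading 137.1°; drift +4.5° → track 141.6°, groundspeed 138.2 kt
Leg 4: heading 237.9°; drift -10.9° → track 227.0°, groundspeed 124.7 kt
Leg 5: heading 54.9°; drift +12.1° → track 67.0°, groundspeed 110.6 kt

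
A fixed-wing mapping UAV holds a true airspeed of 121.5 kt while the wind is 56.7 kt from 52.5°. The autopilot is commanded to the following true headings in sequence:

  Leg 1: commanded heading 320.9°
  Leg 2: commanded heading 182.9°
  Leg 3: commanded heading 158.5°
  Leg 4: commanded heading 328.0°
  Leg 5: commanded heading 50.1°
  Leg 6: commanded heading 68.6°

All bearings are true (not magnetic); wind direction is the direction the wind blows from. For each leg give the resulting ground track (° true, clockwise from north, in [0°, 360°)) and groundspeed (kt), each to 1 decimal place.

Leg 1: track=296.2°, groundspeed=135.5 kt
Leg 2: track=198.2°, groundspeed=164.0 kt
Leg 3: track=180.2°, groundspeed=147.6 kt
Leg 4: track=302.1°, groundspeed=129.1 kt
Leg 5: track=48.0°, groundspeed=64.9 kt
Leg 6: track=81.8°, groundspeed=68.8 kt

Leg 1: heading 320.9°; drift -24.7° → track 296.2°, groundspeed 135.5 kt
Leg 2: heading 182.9°; drift +15.3° → track 198.2°, groundspeed 164.0 kt
Leg 3: heading 158.5°; drift +21.7° → track 180.2°, groundspeed 147.6 kt
Leg 4: heading 328.0°; drift -25.9° → track 302.1°, groundspeed 129.1 kt
Leg 5: heading 50.1°; drift -2.1° → track 48.0°, groundspeed 64.9 kt
Leg 6: heading 68.6°; drift +13.2° → track 81.8°, groundspeed 68.8 kt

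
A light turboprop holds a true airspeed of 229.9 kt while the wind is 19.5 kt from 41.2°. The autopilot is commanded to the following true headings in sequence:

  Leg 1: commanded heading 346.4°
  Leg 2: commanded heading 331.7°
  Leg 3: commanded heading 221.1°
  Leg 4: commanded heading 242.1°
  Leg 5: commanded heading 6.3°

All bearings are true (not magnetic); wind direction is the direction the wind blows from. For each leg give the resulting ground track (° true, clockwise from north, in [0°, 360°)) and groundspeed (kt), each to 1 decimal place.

Leg 1: track=342.2°, groundspeed=219.2 kt
Leg 2: track=327.0°, groundspeed=223.8 kt
Leg 3: track=221.1°, groundspeed=249.4 kt
Leg 4: track=240.5°, groundspeed=248.2 kt
Leg 5: track=3.3°, groundspeed=214.2 kt

Leg 1: heading 346.4°; drift -4.2° → track 342.2°, groundspeed 219.2 kt
Leg 2: heading 331.7°; drift -4.7° → track 327.0°, groundspeed 223.8 kt
Leg 3: heading 221.1°; drift +0.0° → track 221.1°, groundspeed 249.4 kt
Leg 4: heading 242.1°; drift -1.6° → track 240.5°, groundspeed 248.2 kt
Leg 5: heading 6.3°; drift -3.0° → track 3.3°, groundspeed 214.2 kt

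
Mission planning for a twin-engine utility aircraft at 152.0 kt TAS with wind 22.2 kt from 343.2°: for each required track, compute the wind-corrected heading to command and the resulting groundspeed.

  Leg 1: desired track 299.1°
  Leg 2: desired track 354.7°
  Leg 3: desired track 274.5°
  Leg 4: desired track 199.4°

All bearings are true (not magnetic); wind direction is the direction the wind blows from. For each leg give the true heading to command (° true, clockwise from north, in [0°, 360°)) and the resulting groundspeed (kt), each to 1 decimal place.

Leg 1: desired track 299.1°; wind correction +5.8° → command heading 304.9°, groundspeed 135.3 kt
Leg 2: desired track 354.7°; wind correction -1.7° → command heading 353.0°, groundspeed 130.2 kt
Leg 3: desired track 274.5°; wind correction +7.8° → command heading 282.3°, groundspeed 142.5 kt
Leg 4: desired track 199.4°; wind correction +4.9° → command heading 204.3°, groundspeed 169.3 kt

Leg 1: heading=304.9°, groundspeed=135.3 kt
Leg 2: heading=353.0°, groundspeed=130.2 kt
Leg 3: heading=282.3°, groundspeed=142.5 kt
Leg 4: heading=204.3°, groundspeed=169.3 kt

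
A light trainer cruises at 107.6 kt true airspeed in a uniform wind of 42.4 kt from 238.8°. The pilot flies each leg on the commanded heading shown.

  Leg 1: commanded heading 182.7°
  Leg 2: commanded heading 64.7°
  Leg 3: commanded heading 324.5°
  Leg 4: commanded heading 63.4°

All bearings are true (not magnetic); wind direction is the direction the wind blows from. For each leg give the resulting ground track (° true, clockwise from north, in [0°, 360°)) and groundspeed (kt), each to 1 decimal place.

Leg 1: heading 182.7°; drift -22.7° → track 160.0°, groundspeed 91.0 kt
Leg 2: heading 64.7°; drift -1.7° → track 63.0°, groundspeed 149.8 kt
Leg 3: heading 324.5°; drift +22.0° → track 346.5°, groundspeed 112.7 kt
Leg 4: heading 63.4°; drift -1.3° → track 62.1°, groundspeed 149.9 kt

Leg 1: track=160.0°, groundspeed=91.0 kt
Leg 2: track=63.0°, groundspeed=149.8 kt
Leg 3: track=346.5°, groundspeed=112.7 kt
Leg 4: track=62.1°, groundspeed=149.9 kt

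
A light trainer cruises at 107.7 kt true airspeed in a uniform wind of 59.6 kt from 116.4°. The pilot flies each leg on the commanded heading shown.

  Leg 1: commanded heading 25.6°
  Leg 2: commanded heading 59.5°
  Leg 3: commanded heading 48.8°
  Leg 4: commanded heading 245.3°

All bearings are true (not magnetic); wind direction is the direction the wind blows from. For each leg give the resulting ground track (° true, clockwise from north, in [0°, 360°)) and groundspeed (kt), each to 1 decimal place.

Leg 1: track=356.8°, groundspeed=123.8 kt
Leg 2: track=25.9°, groundspeed=90.2 kt
Leg 3: track=15.8°, groundspeed=101.3 kt
Leg 4: track=263.0°, groundspeed=152.4 kt

Leg 1: heading 25.6°; drift -28.8° → track 356.8°, groundspeed 123.8 kt
Leg 2: heading 59.5°; drift -33.6° → track 25.9°, groundspeed 90.2 kt
Leg 3: heading 48.8°; drift -33.0° → track 15.8°, groundspeed 101.3 kt
Leg 4: heading 245.3°; drift +17.7° → track 263.0°, groundspeed 152.4 kt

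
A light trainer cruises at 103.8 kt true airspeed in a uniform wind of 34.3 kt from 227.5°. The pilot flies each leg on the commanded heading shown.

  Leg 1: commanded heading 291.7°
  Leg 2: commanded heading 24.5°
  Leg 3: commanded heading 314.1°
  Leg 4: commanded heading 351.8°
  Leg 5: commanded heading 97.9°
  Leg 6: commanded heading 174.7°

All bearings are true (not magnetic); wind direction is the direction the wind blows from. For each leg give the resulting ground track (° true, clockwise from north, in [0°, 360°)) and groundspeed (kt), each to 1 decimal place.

Leg 1: heading 291.7°; drift +19.2° → track 310.9°, groundspeed 94.1 kt
Leg 2: heading 24.5°; drift +5.7° → track 30.2°, groundspeed 136.0 kt
Leg 3: heading 314.1°; drift +18.6° → track 332.7°, groundspeed 107.4 kt
Leg 4: heading 351.8°; drift +13.0° → track 4.8°, groundspeed 126.3 kt
Leg 5: heading 97.9°; drift -11.9° → track 86.0°, groundspeed 128.4 kt
Leg 6: heading 174.7°; drift -18.2° → track 156.5°, groundspeed 87.4 kt

Leg 1: track=310.9°, groundspeed=94.1 kt
Leg 2: track=30.2°, groundspeed=136.0 kt
Leg 3: track=332.7°, groundspeed=107.4 kt
Leg 4: track=4.8°, groundspeed=126.3 kt
Leg 5: track=86.0°, groundspeed=128.4 kt
Leg 6: track=156.5°, groundspeed=87.4 kt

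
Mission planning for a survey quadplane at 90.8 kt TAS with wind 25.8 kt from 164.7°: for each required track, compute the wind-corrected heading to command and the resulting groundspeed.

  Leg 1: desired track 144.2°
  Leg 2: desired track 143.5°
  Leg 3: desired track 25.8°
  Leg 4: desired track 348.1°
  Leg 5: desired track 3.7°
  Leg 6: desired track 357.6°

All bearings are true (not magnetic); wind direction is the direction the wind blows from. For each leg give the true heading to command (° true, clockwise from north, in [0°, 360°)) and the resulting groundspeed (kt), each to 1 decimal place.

Leg 1: desired track 144.2°; wind correction +5.7° → command heading 149.9°, groundspeed 66.2 kt
Leg 2: desired track 143.5°; wind correction +5.9° → command heading 149.4°, groundspeed 66.3 kt
Leg 3: desired track 25.8°; wind correction +10.8° → command heading 36.6°, groundspeed 108.6 kt
Leg 4: desired track 348.1°; wind correction +1.0° → command heading 349.1°, groundspeed 116.5 kt
Leg 5: desired track 3.7°; wind correction +5.3° → command heading 9.0°, groundspeed 114.8 kt
Leg 6: desired track 357.6°; wind correction +3.6° → command heading 1.2°, groundspeed 115.8 kt

Leg 1: heading=149.9°, groundspeed=66.2 kt
Leg 2: heading=149.4°, groundspeed=66.3 kt
Leg 3: heading=36.6°, groundspeed=108.6 kt
Leg 4: heading=349.1°, groundspeed=116.5 kt
Leg 5: heading=9.0°, groundspeed=114.8 kt
Leg 6: heading=1.2°, groundspeed=115.8 kt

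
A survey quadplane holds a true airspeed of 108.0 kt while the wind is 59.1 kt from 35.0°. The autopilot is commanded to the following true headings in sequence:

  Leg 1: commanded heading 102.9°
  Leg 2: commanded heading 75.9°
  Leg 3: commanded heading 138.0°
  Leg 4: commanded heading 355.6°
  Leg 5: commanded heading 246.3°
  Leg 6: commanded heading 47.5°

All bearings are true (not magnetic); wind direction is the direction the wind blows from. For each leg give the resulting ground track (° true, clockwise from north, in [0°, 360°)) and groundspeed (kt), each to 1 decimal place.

Leg 1: heading 102.9°; drift +32.6° → track 135.5°, groundspeed 101.8 kt
Leg 2: heading 75.9°; drift +31.4° → track 107.3°, groundspeed 74.2 kt
Leg 3: heading 138.0°; drift +25.4° → track 163.4°, groundspeed 134.3 kt
Leg 4: heading 355.6°; drift -31.0° → track 324.6°, groundspeed 72.7 kt
Leg 5: heading 246.3°; drift -11.0° → track 235.3°, groundspeed 161.4 kt
Leg 6: heading 47.5°; drift +14.3° → track 61.8°, groundspeed 51.9 kt

Leg 1: track=135.5°, groundspeed=101.8 kt
Leg 2: track=107.3°, groundspeed=74.2 kt
Leg 3: track=163.4°, groundspeed=134.3 kt
Leg 4: track=324.6°, groundspeed=72.7 kt
Leg 5: track=235.3°, groundspeed=161.4 kt
Leg 6: track=61.8°, groundspeed=51.9 kt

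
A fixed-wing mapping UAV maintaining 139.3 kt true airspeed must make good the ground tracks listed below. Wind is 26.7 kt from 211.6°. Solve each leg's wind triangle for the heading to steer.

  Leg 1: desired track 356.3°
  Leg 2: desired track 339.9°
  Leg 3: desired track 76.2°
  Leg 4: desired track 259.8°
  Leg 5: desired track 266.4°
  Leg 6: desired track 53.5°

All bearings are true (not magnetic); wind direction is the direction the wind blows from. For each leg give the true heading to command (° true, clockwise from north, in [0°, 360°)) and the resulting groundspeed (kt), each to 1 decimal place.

Leg 1: desired track 356.3°; wind correction -6.4° → command heading 349.9°, groundspeed 160.2 kt
Leg 2: desired track 339.9°; wind correction -8.7° → command heading 331.2°, groundspeed 154.3 kt
Leg 3: desired track 76.2°; wind correction +7.7° → command heading 83.9°, groundspeed 157.0 kt
Leg 4: desired track 259.8°; wind correction -8.2° → command heading 251.6°, groundspeed 120.1 kt
Leg 5: desired track 266.4°; wind correction -9.0° → command heading 257.4°, groundspeed 122.2 kt
Leg 6: desired track 53.5°; wind correction +4.1° → command heading 57.6°, groundspeed 163.7 kt

Leg 1: heading=349.9°, groundspeed=160.2 kt
Leg 2: heading=331.2°, groundspeed=154.3 kt
Leg 3: heading=83.9°, groundspeed=157.0 kt
Leg 4: heading=251.6°, groundspeed=120.1 kt
Leg 5: heading=257.4°, groundspeed=122.2 kt
Leg 6: heading=57.6°, groundspeed=163.7 kt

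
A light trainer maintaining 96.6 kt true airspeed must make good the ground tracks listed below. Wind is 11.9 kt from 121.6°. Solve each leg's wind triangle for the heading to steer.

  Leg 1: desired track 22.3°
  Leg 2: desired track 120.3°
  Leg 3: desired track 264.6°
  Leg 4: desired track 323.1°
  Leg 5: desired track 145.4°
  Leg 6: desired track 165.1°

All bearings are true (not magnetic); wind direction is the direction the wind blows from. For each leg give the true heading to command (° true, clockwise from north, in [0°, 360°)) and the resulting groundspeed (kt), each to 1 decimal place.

Leg 1: heading=29.3°, groundspeed=97.8 kt
Leg 2: heading=120.5°, groundspeed=84.7 kt
Leg 3: heading=260.3°, groundspeed=105.8 kt
Leg 4: heading=325.7°, groundspeed=107.6 kt
Leg 5: heading=142.6°, groundspeed=85.6 kt
Leg 6: heading=160.2°, groundspeed=87.6 kt

Leg 1: desired track 22.3°; wind correction +7.0° → command heading 29.3°, groundspeed 97.8 kt
Leg 2: desired track 120.3°; wind correction +0.2° → command heading 120.5°, groundspeed 84.7 kt
Leg 3: desired track 264.6°; wind correction -4.3° → command heading 260.3°, groundspeed 105.8 kt
Leg 4: desired track 323.1°; wind correction +2.6° → command heading 325.7°, groundspeed 107.6 kt
Leg 5: desired track 145.4°; wind correction -2.8° → command heading 142.6°, groundspeed 85.6 kt
Leg 6: desired track 165.1°; wind correction -4.9° → command heading 160.2°, groundspeed 87.6 kt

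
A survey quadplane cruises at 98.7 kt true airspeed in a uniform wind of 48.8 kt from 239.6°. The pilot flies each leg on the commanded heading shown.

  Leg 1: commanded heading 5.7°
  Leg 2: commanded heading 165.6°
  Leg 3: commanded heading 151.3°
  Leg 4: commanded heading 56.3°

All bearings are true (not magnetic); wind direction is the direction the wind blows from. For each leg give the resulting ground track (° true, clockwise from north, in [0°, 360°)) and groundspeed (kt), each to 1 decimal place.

Leg 1: track=22.9°, groundspeed=133.4 kt
Leg 2: track=136.8°, groundspeed=97.3 kt
Leg 3: track=124.7°, groundspeed=108.8 kt
Leg 4: track=57.4°, groundspeed=147.4 kt

Leg 1: heading 5.7°; drift +17.2° → track 22.9°, groundspeed 133.4 kt
Leg 2: heading 165.6°; drift -28.8° → track 136.8°, groundspeed 97.3 kt
Leg 3: heading 151.3°; drift -26.6° → track 124.7°, groundspeed 108.8 kt
Leg 4: heading 56.3°; drift +1.1° → track 57.4°, groundspeed 147.4 kt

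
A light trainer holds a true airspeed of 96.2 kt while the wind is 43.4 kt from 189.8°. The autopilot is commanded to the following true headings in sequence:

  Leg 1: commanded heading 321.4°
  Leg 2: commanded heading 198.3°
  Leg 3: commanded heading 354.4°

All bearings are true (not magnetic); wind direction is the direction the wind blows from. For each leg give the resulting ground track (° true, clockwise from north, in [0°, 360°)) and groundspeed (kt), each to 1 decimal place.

Leg 1: heading 321.4°; drift +14.6° → track 336.0°, groundspeed 129.2 kt
Leg 2: heading 198.3°; drift +6.9° → track 205.2°, groundspeed 53.7 kt
Leg 3: heading 354.4°; drift +4.8° → track 359.2°, groundspeed 138.5 kt

Leg 1: track=336.0°, groundspeed=129.2 kt
Leg 2: track=205.2°, groundspeed=53.7 kt
Leg 3: track=359.2°, groundspeed=138.5 kt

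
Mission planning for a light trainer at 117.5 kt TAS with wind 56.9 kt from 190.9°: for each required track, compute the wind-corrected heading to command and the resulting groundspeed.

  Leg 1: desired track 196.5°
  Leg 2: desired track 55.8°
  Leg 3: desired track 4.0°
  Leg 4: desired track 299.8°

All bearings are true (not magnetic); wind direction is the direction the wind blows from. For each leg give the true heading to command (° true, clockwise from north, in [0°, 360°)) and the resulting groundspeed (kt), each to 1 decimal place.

Leg 1: heading=193.8°, groundspeed=60.7 kt
Leg 2: heading=75.8°, groundspeed=150.7 kt
Leg 3: heading=0.7°, groundspeed=173.8 kt
Leg 4: heading=272.5°, groundspeed=122.9 kt

Leg 1: desired track 196.5°; wind correction -2.7° → command heading 193.8°, groundspeed 60.7 kt
Leg 2: desired track 55.8°; wind correction +20.0° → command heading 75.8°, groundspeed 150.7 kt
Leg 3: desired track 4.0°; wind correction -3.3° → command heading 0.7°, groundspeed 173.8 kt
Leg 4: desired track 299.8°; wind correction -27.3° → command heading 272.5°, groundspeed 122.9 kt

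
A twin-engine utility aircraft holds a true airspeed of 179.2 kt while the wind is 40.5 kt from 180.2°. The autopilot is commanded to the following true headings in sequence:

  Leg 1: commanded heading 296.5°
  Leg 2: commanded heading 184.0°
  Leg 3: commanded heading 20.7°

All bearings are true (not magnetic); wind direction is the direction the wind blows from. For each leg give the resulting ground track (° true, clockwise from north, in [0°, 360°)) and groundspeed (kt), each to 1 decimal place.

Leg 1: track=306.9°, groundspeed=200.5 kt
Leg 2: track=185.1°, groundspeed=138.8 kt
Leg 3: track=17.0°, groundspeed=217.6 kt

Leg 1: heading 296.5°; drift +10.4° → track 306.9°, groundspeed 200.5 kt
Leg 2: heading 184.0°; drift +1.1° → track 185.1°, groundspeed 138.8 kt
Leg 3: heading 20.7°; drift -3.7° → track 17.0°, groundspeed 217.6 kt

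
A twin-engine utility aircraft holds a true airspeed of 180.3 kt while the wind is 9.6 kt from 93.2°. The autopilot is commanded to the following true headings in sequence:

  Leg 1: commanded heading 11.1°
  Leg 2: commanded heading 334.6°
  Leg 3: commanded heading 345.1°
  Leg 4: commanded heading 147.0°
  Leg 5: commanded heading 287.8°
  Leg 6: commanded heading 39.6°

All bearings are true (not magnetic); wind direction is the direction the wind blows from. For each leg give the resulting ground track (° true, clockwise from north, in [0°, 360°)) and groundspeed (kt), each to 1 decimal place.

Leg 1: track=8.1°, groundspeed=179.2 kt
Leg 2: track=332.0°, groundspeed=185.1 kt
Leg 3: track=342.2°, groundspeed=183.5 kt
Leg 4: track=149.5°, groundspeed=174.8 kt
Leg 5: track=287.1°, groundspeed=189.6 kt
Leg 6: track=37.1°, groundspeed=174.8 kt

Leg 1: heading 11.1°; drift -3.0° → track 8.1°, groundspeed 179.2 kt
Leg 2: heading 334.6°; drift -2.6° → track 332.0°, groundspeed 185.1 kt
Leg 3: heading 345.1°; drift -2.9° → track 342.2°, groundspeed 183.5 kt
Leg 4: heading 147.0°; drift +2.5° → track 149.5°, groundspeed 174.8 kt
Leg 5: heading 287.8°; drift -0.7° → track 287.1°, groundspeed 189.6 kt
Leg 6: heading 39.6°; drift -2.5° → track 37.1°, groundspeed 174.8 kt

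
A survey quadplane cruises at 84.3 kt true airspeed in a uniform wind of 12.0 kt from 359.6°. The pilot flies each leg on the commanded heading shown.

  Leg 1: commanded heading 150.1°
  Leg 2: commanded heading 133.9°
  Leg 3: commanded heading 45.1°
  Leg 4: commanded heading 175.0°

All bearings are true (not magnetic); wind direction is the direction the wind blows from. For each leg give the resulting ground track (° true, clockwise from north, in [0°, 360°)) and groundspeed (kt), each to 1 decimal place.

Leg 1: heading 150.1°; drift +3.6° → track 153.7°, groundspeed 94.9 kt
Leg 2: heading 133.9°; drift +5.3° → track 139.2°, groundspeed 93.1 kt
Leg 3: heading 45.1°; drift +6.4° → track 51.5°, groundspeed 76.4 kt
Leg 4: heading 175.0°; drift +0.6° → track 175.6°, groundspeed 96.3 kt

Leg 1: track=153.7°, groundspeed=94.9 kt
Leg 2: track=139.2°, groundspeed=93.1 kt
Leg 3: track=51.5°, groundspeed=76.4 kt
Leg 4: track=175.6°, groundspeed=96.3 kt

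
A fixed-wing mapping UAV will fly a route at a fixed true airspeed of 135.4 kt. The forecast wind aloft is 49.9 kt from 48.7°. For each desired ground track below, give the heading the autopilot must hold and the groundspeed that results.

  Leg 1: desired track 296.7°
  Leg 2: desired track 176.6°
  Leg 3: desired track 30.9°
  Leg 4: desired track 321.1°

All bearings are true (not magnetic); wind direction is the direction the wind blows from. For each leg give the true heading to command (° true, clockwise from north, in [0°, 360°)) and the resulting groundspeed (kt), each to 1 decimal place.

Leg 1: heading=316.7°, groundspeed=145.9 kt
Leg 2: heading=159.7°, groundspeed=160.2 kt
Leg 3: heading=37.4°, groundspeed=87.0 kt
Leg 4: heading=342.7°, groundspeed=123.8 kt

Leg 1: desired track 296.7°; wind correction +20.0° → command heading 316.7°, groundspeed 145.9 kt
Leg 2: desired track 176.6°; wind correction -16.9° → command heading 159.7°, groundspeed 160.2 kt
Leg 3: desired track 30.9°; wind correction +6.5° → command heading 37.4°, groundspeed 87.0 kt
Leg 4: desired track 321.1°; wind correction +21.6° → command heading 342.7°, groundspeed 123.8 kt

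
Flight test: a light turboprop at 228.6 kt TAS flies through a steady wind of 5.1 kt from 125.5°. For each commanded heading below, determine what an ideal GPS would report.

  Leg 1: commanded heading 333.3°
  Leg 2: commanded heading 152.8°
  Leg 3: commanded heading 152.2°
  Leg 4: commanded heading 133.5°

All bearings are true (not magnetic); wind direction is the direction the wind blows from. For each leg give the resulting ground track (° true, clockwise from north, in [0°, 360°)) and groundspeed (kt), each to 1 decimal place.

Leg 1: track=332.7°, groundspeed=233.1 kt
Leg 2: track=153.4°, groundspeed=224.1 kt
Leg 3: track=152.8°, groundspeed=224.1 kt
Leg 4: track=133.7°, groundspeed=223.6 kt

Leg 1: heading 333.3°; drift -0.6° → track 332.7°, groundspeed 233.1 kt
Leg 2: heading 152.8°; drift +0.6° → track 153.4°, groundspeed 224.1 kt
Leg 3: heading 152.2°; drift +0.6° → track 152.8°, groundspeed 224.1 kt
Leg 4: heading 133.5°; drift +0.2° → track 133.7°, groundspeed 223.6 kt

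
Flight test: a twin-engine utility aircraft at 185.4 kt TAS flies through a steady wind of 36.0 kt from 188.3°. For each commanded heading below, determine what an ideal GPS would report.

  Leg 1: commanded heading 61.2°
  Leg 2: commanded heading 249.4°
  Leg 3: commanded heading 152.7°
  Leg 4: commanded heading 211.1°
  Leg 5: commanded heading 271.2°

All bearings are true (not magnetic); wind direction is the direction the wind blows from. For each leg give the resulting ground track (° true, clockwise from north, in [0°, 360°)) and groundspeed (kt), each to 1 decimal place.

Leg 1: track=53.3°, groundspeed=209.1 kt
Leg 2: track=260.0°, groundspeed=170.9 kt
Leg 3: track=145.1°, groundspeed=157.5 kt
Leg 4: track=216.3°, groundspeed=152.9 kt
Leg 5: track=282.4°, groundspeed=184.4 kt

Leg 1: heading 61.2°; drift -7.9° → track 53.3°, groundspeed 209.1 kt
Leg 2: heading 249.4°; drift +10.6° → track 260.0°, groundspeed 170.9 kt
Leg 3: heading 152.7°; drift -7.6° → track 145.1°, groundspeed 157.5 kt
Leg 4: heading 211.1°; drift +5.2° → track 216.3°, groundspeed 152.9 kt
Leg 5: heading 271.2°; drift +11.2° → track 282.4°, groundspeed 184.4 kt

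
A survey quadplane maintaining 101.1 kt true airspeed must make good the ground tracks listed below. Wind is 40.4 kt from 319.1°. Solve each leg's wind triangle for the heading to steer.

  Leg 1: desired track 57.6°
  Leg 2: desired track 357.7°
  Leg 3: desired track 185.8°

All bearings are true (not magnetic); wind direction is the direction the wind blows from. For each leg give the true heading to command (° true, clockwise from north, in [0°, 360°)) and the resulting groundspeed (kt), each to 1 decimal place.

Leg 1: heading=34.3°, groundspeed=98.8 kt
Leg 2: heading=343.3°, groundspeed=66.3 kt
Leg 3: heading=202.7°, groundspeed=124.4 kt

Leg 1: desired track 57.6°; wind correction -23.3° → command heading 34.3°, groundspeed 98.8 kt
Leg 2: desired track 357.7°; wind correction -14.4° → command heading 343.3°, groundspeed 66.3 kt
Leg 3: desired track 185.8°; wind correction +16.9° → command heading 202.7°, groundspeed 124.4 kt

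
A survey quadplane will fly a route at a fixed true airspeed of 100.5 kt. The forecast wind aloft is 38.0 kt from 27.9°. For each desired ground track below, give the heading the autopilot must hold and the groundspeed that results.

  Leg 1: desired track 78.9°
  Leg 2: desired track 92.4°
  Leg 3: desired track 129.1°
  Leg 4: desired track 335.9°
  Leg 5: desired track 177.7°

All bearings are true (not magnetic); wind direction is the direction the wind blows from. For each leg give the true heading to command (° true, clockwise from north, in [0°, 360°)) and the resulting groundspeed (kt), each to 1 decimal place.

Leg 1: desired track 78.9°; wind correction -17.1° → command heading 61.8°, groundspeed 72.1 kt
Leg 2: desired track 92.4°; wind correction -20.0° → command heading 72.4°, groundspeed 78.1 kt
Leg 3: desired track 129.1°; wind correction -21.8° → command heading 107.3°, groundspeed 100.7 kt
Leg 4: desired track 335.9°; wind correction +17.3° → command heading 353.2°, groundspeed 72.5 kt
Leg 5: desired track 177.7°; wind correction -11.0° → command heading 166.7°, groundspeed 131.5 kt

Leg 1: heading=61.8°, groundspeed=72.1 kt
Leg 2: heading=72.4°, groundspeed=78.1 kt
Leg 3: heading=107.3°, groundspeed=100.7 kt
Leg 4: heading=353.2°, groundspeed=72.5 kt
Leg 5: heading=166.7°, groundspeed=131.5 kt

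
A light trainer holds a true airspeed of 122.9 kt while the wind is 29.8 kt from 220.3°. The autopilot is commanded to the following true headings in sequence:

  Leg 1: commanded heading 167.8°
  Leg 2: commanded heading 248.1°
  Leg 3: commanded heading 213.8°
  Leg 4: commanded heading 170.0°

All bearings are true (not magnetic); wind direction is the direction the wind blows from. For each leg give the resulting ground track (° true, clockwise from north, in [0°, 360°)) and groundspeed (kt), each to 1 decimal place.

Leg 1: track=155.1°, groundspeed=107.4 kt
Leg 2: track=256.3°, groundspeed=97.5 kt
Leg 3: track=211.7°, groundspeed=93.4 kt
Leg 4: track=157.6°, groundspeed=106.4 kt

Leg 1: heading 167.8°; drift -12.7° → track 155.1°, groundspeed 107.4 kt
Leg 2: heading 248.1°; drift +8.2° → track 256.3°, groundspeed 97.5 kt
Leg 3: heading 213.8°; drift -2.1° → track 211.7°, groundspeed 93.4 kt
Leg 4: heading 170.0°; drift -12.4° → track 157.6°, groundspeed 106.4 kt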